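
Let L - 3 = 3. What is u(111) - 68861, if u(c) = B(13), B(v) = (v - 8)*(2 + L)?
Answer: -68821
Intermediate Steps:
L = 6 (L = 3 + 3 = 6)
B(v) = -64 + 8*v (B(v) = (v - 8)*(2 + 6) = (-8 + v)*8 = -64 + 8*v)
u(c) = 40 (u(c) = -64 + 8*13 = -64 + 104 = 40)
u(111) - 68861 = 40 - 68861 = -68821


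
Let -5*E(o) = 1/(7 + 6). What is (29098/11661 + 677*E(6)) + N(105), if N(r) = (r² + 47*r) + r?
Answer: 936208046/58305 ≈ 16057.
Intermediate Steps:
E(o) = -1/65 (E(o) = -1/(5*(7 + 6)) = -⅕/13 = -⅕*1/13 = -1/65)
N(r) = r² + 48*r
(29098/11661 + 677*E(6)) + N(105) = (29098/11661 + 677*(-1/65)) + 105*(48 + 105) = (29098*(1/11661) - 677/65) + 105*153 = (29098/11661 - 677/65) + 16065 = -461779/58305 + 16065 = 936208046/58305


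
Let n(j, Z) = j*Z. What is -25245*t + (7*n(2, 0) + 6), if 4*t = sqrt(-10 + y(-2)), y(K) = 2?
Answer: 6 - 25245*I*sqrt(2)/2 ≈ 6.0 - 17851.0*I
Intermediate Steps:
n(j, Z) = Z*j
t = I*sqrt(2)/2 (t = sqrt(-10 + 2)/4 = sqrt(-8)/4 = (2*I*sqrt(2))/4 = I*sqrt(2)/2 ≈ 0.70711*I)
-25245*t + (7*n(2, 0) + 6) = -25245*I*sqrt(2)/2 + (7*(0*2) + 6) = -25245*I*sqrt(2)/2 + (7*0 + 6) = -25245*I*sqrt(2)/2 + (0 + 6) = -25245*I*sqrt(2)/2 + 6 = 6 - 25245*I*sqrt(2)/2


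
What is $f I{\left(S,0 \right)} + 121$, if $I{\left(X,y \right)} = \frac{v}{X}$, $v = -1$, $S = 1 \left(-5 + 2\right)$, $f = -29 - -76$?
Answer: $\frac{410}{3} \approx 136.67$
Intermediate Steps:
$f = 47$ ($f = -29 + 76 = 47$)
$S = -3$ ($S = 1 \left(-3\right) = -3$)
$I{\left(X,y \right)} = - \frac{1}{X}$
$f I{\left(S,0 \right)} + 121 = 47 \left(- \frac{1}{-3}\right) + 121 = 47 \left(\left(-1\right) \left(- \frac{1}{3}\right)\right) + 121 = 47 \cdot \frac{1}{3} + 121 = \frac{47}{3} + 121 = \frac{410}{3}$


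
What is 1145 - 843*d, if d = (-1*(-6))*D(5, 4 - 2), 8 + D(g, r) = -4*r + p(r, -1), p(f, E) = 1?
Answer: 77015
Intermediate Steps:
D(g, r) = -7 - 4*r (D(g, r) = -8 + (-4*r + 1) = -8 + (1 - 4*r) = -7 - 4*r)
d = -90 (d = (-1*(-6))*(-7 - 4*(4 - 2)) = 6*(-7 - 4*2) = 6*(-7 - 8) = 6*(-15) = -90)
1145 - 843*d = 1145 - 843*(-90) = 1145 + 75870 = 77015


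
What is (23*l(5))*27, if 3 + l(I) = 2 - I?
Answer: -3726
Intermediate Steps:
l(I) = -1 - I (l(I) = -3 + (2 - I) = -1 - I)
(23*l(5))*27 = (23*(-1 - 1*5))*27 = (23*(-1 - 5))*27 = (23*(-6))*27 = -138*27 = -3726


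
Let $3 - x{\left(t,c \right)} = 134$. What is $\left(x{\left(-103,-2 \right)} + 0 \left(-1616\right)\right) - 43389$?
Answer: $-43520$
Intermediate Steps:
$x{\left(t,c \right)} = -131$ ($x{\left(t,c \right)} = 3 - 134 = -131$)
$\left(x{\left(-103,-2 \right)} + 0 \left(-1616\right)\right) - 43389 = \left(-131 + 0 \left(-1616\right)\right) - 43389 = \left(-131 + 0\right) - 43389 = -131 - 43389 = -43520$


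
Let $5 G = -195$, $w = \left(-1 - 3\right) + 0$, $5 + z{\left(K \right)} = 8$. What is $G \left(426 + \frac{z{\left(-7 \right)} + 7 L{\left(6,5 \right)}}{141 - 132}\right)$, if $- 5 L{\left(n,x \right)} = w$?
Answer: $- \frac{249769}{15} \approx -16651.0$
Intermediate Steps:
$z{\left(K \right)} = 3$ ($z{\left(K \right)} = -5 + 8 = 3$)
$w = -4$ ($w = \left(-1 - 3\right) + 0 = -4 + 0 = -4$)
$L{\left(n,x \right)} = \frac{4}{5}$ ($L{\left(n,x \right)} = \left(- \frac{1}{5}\right) \left(-4\right) = \frac{4}{5}$)
$G = -39$ ($G = \frac{1}{5} \left(-195\right) = -39$)
$G \left(426 + \frac{z{\left(-7 \right)} + 7 L{\left(6,5 \right)}}{141 - 132}\right) = - 39 \left(426 + \frac{3 + 7 \cdot \frac{4}{5}}{141 - 132}\right) = - 39 \left(426 + \frac{3 + \frac{28}{5}}{9}\right) = - 39 \left(426 + \frac{43}{5} \cdot \frac{1}{9}\right) = - 39 \left(426 + \frac{43}{45}\right) = \left(-39\right) \frac{19213}{45} = - \frac{249769}{15}$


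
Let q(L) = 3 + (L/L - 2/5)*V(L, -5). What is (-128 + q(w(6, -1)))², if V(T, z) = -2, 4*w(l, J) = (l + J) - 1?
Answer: 398161/25 ≈ 15926.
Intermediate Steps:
w(l, J) = -¼ + J/4 + l/4 (w(l, J) = ((l + J) - 1)/4 = ((J + l) - 1)/4 = (-1 + J + l)/4 = -¼ + J/4 + l/4)
q(L) = 9/5 (q(L) = 3 + (L/L - 2/5)*(-2) = 3 + (1 - 2*⅕)*(-2) = 3 + (1 - ⅖)*(-2) = 3 + (⅗)*(-2) = 3 - 6/5 = 9/5)
(-128 + q(w(6, -1)))² = (-128 + 9/5)² = (-631/5)² = 398161/25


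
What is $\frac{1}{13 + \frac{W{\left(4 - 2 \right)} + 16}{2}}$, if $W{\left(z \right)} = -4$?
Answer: $\frac{1}{19} \approx 0.052632$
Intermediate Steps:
$\frac{1}{13 + \frac{W{\left(4 - 2 \right)} + 16}{2}} = \frac{1}{13 + \frac{-4 + 16}{2}} = \frac{1}{13 + \frac{1}{2} \cdot 12} = \frac{1}{13 + 6} = \frac{1}{19}$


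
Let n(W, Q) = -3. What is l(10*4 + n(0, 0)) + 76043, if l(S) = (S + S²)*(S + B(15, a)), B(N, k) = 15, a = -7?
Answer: 149155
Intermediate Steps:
l(S) = (15 + S)*(S + S²) (l(S) = (S + S²)*(S + 15) = (S + S²)*(15 + S) = (15 + S)*(S + S²))
l(10*4 + n(0, 0)) + 76043 = (10*4 - 3)*(15 + (10*4 - 3)² + 16*(10*4 - 3)) + 76043 = (40 - 3)*(15 + (40 - 3)² + 16*(40 - 3)) + 76043 = 37*(15 + 37² + 16*37) + 76043 = 37*(15 + 1369 + 592) + 76043 = 37*1976 + 76043 = 73112 + 76043 = 149155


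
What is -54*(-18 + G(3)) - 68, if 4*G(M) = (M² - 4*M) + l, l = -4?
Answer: 1997/2 ≈ 998.50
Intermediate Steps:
G(M) = -1 - M + M²/4 (G(M) = ((M² - 4*M) - 4)/4 = (-4 + M² - 4*M)/4 = -1 - M + M²/4)
-54*(-18 + G(3)) - 68 = -54*(-18 + (-1 - 1*3 + (¼)*3²)) - 68 = -54*(-18 + (-1 - 3 + (¼)*9)) - 68 = -54*(-18 + (-1 - 3 + 9/4)) - 68 = -54*(-18 - 7/4) - 68 = -54*(-79/4) - 68 = 2133/2 - 68 = 1997/2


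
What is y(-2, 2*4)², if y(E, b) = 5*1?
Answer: 25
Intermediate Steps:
y(E, b) = 5
y(-2, 2*4)² = 5² = 25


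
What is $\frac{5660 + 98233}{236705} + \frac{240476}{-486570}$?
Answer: $- \frac{91009351}{1645336455} \approx -0.055314$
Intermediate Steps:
$\frac{5660 + 98233}{236705} + \frac{240476}{-486570} = 103893 \cdot \frac{1}{236705} + 240476 \left(- \frac{1}{486570}\right) = \frac{103893}{236705} - \frac{120238}{243285} = - \frac{91009351}{1645336455}$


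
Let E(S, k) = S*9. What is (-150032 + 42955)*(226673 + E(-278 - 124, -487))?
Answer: -23884060235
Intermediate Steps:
E(S, k) = 9*S
(-150032 + 42955)*(226673 + E(-278 - 124, -487)) = (-150032 + 42955)*(226673 + 9*(-278 - 124)) = -107077*(226673 + 9*(-402)) = -107077*(226673 - 3618) = -107077*223055 = -23884060235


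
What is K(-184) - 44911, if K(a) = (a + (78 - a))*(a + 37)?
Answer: -56377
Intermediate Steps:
K(a) = 2886 + 78*a (K(a) = 78*(37 + a) = 2886 + 78*a)
K(-184) - 44911 = (2886 + 78*(-184)) - 44911 = (2886 - 14352) - 44911 = -11466 - 44911 = -56377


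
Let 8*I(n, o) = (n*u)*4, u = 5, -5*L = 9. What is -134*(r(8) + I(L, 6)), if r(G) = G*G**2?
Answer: -68005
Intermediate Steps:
L = -9/5 (L = -1/5*9 = -9/5 ≈ -1.8000)
I(n, o) = 5*n/2 (I(n, o) = ((n*5)*4)/8 = ((5*n)*4)/8 = (20*n)/8 = 5*n/2)
r(G) = G**3
-134*(r(8) + I(L, 6)) = -134*(8**3 + (5/2)*(-9/5)) = -134*(512 - 9/2) = -134*1015/2 = -68005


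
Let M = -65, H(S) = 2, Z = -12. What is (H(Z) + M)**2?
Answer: 3969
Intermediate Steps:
(H(Z) + M)**2 = (2 - 65)**2 = (-63)**2 = 3969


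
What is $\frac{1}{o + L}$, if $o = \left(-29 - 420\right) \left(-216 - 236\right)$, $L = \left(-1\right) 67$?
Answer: $\frac{1}{202881} \approx 4.929 \cdot 10^{-6}$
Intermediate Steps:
$L = -67$
$o = 202948$ ($o = \left(-449\right) \left(-452\right) = 202948$)
$\frac{1}{o + L} = \frac{1}{202948 - 67} = \frac{1}{202881}$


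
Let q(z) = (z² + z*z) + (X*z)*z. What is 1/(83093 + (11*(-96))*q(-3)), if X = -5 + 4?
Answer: 1/73589 ≈ 1.3589e-5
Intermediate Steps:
X = -1
q(z) = z² (q(z) = (z² + z*z) + (-z)*z = (z² + z²) - z² = 2*z² - z² = z²)
1/(83093 + (11*(-96))*q(-3)) = 1/(83093 + (11*(-96))*(-3)²) = 1/(83093 - 1056*9) = 1/(83093 - 9504) = 1/73589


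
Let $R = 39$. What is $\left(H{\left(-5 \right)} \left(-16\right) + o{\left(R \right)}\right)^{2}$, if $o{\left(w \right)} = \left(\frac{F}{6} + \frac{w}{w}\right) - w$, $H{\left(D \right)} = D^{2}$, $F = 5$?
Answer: $\frac{6880129}{36} \approx 1.9111 \cdot 10^{5}$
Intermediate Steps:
$o{\left(w \right)} = \frac{11}{6} - w$ ($o{\left(w \right)} = \left(\frac{5}{6} + \frac{w}{w}\right) - w = \left(5 \cdot \frac{1}{6} + 1\right) - w = \left(\frac{5}{6} + 1\right) - w = \frac{11}{6} - w$)
$\left(H{\left(-5 \right)} \left(-16\right) + o{\left(R \right)}\right)^{2} = \left(\left(-5\right)^{2} \left(-16\right) + \left(\frac{11}{6} - 39\right)\right)^{2} = \left(25 \left(-16\right) + \left(\frac{11}{6} - 39\right)\right)^{2} = \left(-400 - \frac{223}{6}\right)^{2} = \left(- \frac{2623}{6}\right)^{2} = \frac{6880129}{36}$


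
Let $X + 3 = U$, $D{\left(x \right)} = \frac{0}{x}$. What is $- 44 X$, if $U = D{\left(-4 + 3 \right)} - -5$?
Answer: $-88$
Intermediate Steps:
$D{\left(x \right)} = 0$
$U = 5$ ($U = 0 - -5 = 0 + 5 = 5$)
$X = 2$ ($X = -3 + 5 = 2$)
$- 44 X = \left(-44\right) 2 = -88$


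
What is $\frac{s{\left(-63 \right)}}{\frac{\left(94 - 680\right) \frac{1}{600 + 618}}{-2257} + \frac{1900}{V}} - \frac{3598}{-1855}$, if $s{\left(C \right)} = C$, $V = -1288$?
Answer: $\frac{1103518870768}{24713117455} \approx 44.653$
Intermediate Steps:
$\frac{s{\left(-63 \right)}}{\frac{\left(94 - 680\right) \frac{1}{600 + 618}}{-2257} + \frac{1900}{V}} - \frac{3598}{-1855} = - \frac{63}{\frac{\left(94 - 680\right) \frac{1}{600 + 618}}{-2257} + \frac{1900}{-1288}} - \frac{3598}{-1855} = - \frac{63}{- \frac{586}{1218} \left(- \frac{1}{2257}\right) + 1900 \left(- \frac{1}{1288}\right)} - - \frac{514}{265} = - \frac{63}{\left(-586\right) \frac{1}{1218} \left(- \frac{1}{2257}\right) - \frac{475}{322}} + \frac{514}{265} = - \frac{63}{\left(- \frac{293}{609}\right) \left(- \frac{1}{2257}\right) - \frac{475}{322}} + \frac{514}{265} = - \frac{63}{\frac{293}{1374513} - \frac{475}{322}} + \frac{514}{265} = - \frac{63}{- \frac{93257047}{63227598}} + \frac{514}{265} = \left(-63\right) \left(- \frac{63227598}{93257047}\right) + \frac{514}{265} = \frac{3983338674}{93257047} + \frac{514}{265} = \frac{1103518870768}{24713117455}$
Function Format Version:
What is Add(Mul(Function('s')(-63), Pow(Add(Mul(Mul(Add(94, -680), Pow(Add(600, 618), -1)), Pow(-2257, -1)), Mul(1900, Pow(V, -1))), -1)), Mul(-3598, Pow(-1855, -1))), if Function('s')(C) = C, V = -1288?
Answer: Rational(1103518870768, 24713117455) ≈ 44.653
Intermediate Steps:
Add(Mul(Function('s')(-63), Pow(Add(Mul(Mul(Add(94, -680), Pow(Add(600, 618), -1)), Pow(-2257, -1)), Mul(1900, Pow(V, -1))), -1)), Mul(-3598, Pow(-1855, -1))) = Add(Mul(-63, Pow(Add(Mul(Mul(Add(94, -680), Pow(Add(600, 618), -1)), Pow(-2257, -1)), Mul(1900, Pow(-1288, -1))), -1)), Mul(-3598, Pow(-1855, -1))) = Add(Mul(-63, Pow(Add(Mul(Mul(-586, Pow(1218, -1)), Rational(-1, 2257)), Mul(1900, Rational(-1, 1288))), -1)), Mul(-3598, Rational(-1, 1855))) = Add(Mul(-63, Pow(Add(Mul(Mul(-586, Rational(1, 1218)), Rational(-1, 2257)), Rational(-475, 322)), -1)), Rational(514, 265)) = Add(Mul(-63, Pow(Add(Mul(Rational(-293, 609), Rational(-1, 2257)), Rational(-475, 322)), -1)), Rational(514, 265)) = Add(Mul(-63, Pow(Add(Rational(293, 1374513), Rational(-475, 322)), -1)), Rational(514, 265)) = Add(Mul(-63, Pow(Rational(-93257047, 63227598), -1)), Rational(514, 265)) = Add(Mul(-63, Rational(-63227598, 93257047)), Rational(514, 265)) = Add(Rational(3983338674, 93257047), Rational(514, 265)) = Rational(1103518870768, 24713117455)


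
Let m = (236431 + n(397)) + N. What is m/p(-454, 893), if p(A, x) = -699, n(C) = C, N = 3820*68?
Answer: -496588/699 ≈ -710.43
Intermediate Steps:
N = 259760
m = 496588 (m = (236431 + 397) + 259760 = 236828 + 259760 = 496588)
m/p(-454, 893) = 496588/(-699) = 496588*(-1/699) = -496588/699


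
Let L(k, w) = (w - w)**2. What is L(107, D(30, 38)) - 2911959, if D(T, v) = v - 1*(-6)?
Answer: -2911959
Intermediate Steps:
D(T, v) = 6 + v (D(T, v) = v + 6 = 6 + v)
L(k, w) = 0 (L(k, w) = 0**2 = 0)
L(107, D(30, 38)) - 2911959 = 0 - 2911959 = -2911959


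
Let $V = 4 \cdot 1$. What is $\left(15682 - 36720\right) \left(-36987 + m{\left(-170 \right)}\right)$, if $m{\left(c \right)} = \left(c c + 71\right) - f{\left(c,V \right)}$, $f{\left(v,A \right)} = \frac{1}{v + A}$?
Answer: $\frac{13997159945}{83} \approx 1.6864 \cdot 10^{8}$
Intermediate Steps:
$V = 4$
$f{\left(v,A \right)} = \frac{1}{A + v}$
$m{\left(c \right)} = 71 + c^{2} - \frac{1}{4 + c}$ ($m{\left(c \right)} = \left(c c + 71\right) - \frac{1}{4 + c} = \left(c^{2} + 71\right) - \frac{1}{4 + c} = \left(71 + c^{2}\right) - \frac{1}{4 + c} = 71 + c^{2} - \frac{1}{4 + c}$)
$\left(15682 - 36720\right) \left(-36987 + m{\left(-170 \right)}\right) = \left(15682 - 36720\right) \left(-36987 + \frac{-1 + \left(4 - 170\right) \left(71 + \left(-170\right)^{2}\right)}{4 - 170}\right) = - 21038 \left(-36987 + \frac{-1 - 166 \left(71 + 28900\right)}{-166}\right) = - 21038 \left(-36987 - \frac{-1 - 4809186}{166}\right) = - 21038 \left(-36987 - - \frac{4809187}{166}\right) = - 21038 \left(-36987 + \frac{4809187}{166}\right) = \left(-21038\right) \left(- \frac{1330655}{166}\right) = \frac{13997159945}{83}$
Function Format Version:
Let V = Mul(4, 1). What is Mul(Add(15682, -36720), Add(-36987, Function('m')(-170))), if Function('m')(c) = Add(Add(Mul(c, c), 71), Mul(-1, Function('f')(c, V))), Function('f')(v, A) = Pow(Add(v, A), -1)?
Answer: Rational(13997159945, 83) ≈ 1.6864e+8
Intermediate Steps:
V = 4
Function('f')(v, A) = Pow(Add(A, v), -1)
Function('m')(c) = Add(71, Pow(c, 2), Mul(-1, Pow(Add(4, c), -1))) (Function('m')(c) = Add(Add(Mul(c, c), 71), Mul(-1, Pow(Add(4, c), -1))) = Add(Add(Pow(c, 2), 71), Mul(-1, Pow(Add(4, c), -1))) = Add(Add(71, Pow(c, 2)), Mul(-1, Pow(Add(4, c), -1))) = Add(71, Pow(c, 2), Mul(-1, Pow(Add(4, c), -1))))
Mul(Add(15682, -36720), Add(-36987, Function('m')(-170))) = Mul(Add(15682, -36720), Add(-36987, Mul(Pow(Add(4, -170), -1), Add(-1, Mul(Add(4, -170), Add(71, Pow(-170, 2))))))) = Mul(-21038, Add(-36987, Mul(Pow(-166, -1), Add(-1, Mul(-166, Add(71, 28900)))))) = Mul(-21038, Add(-36987, Mul(Rational(-1, 166), Add(-1, Mul(-166, 28971))))) = Mul(-21038, Add(-36987, Mul(Rational(-1, 166), Add(-1, -4809186)))) = Mul(-21038, Add(-36987, Mul(Rational(-1, 166), -4809187))) = Mul(-21038, Add(-36987, Rational(4809187, 166))) = Mul(-21038, Rational(-1330655, 166)) = Rational(13997159945, 83)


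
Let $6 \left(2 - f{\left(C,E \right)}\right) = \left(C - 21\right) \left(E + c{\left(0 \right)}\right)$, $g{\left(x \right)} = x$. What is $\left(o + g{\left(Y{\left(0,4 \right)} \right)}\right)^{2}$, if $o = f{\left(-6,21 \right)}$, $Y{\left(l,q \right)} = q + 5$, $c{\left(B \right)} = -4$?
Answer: $\frac{30625}{4} \approx 7656.3$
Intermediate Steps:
$Y{\left(l,q \right)} = 5 + q$
$f{\left(C,E \right)} = 2 - \frac{\left(-21 + C\right) \left(-4 + E\right)}{6}$ ($f{\left(C,E \right)} = 2 - \frac{\left(C - 21\right) \left(E - 4\right)}{6} = 2 - \frac{\left(-21 + C\right) \left(-4 + E\right)}{6}$)
$o = \frac{157}{2}$ ($o = -12 + \frac{2}{3} \left(-6\right) + \frac{7}{2} \cdot 21 - \left(-1\right) 21 = -12 - 4 + \frac{147}{2} + 21 = \frac{157}{2} \approx 78.5$)
$\left(o + g{\left(Y{\left(0,4 \right)} \right)}\right)^{2} = \left(\frac{157}{2} + \left(5 + 4\right)\right)^{2} = \left(\frac{157}{2} + 9\right)^{2} = \left(\frac{175}{2}\right)^{2} = \frac{30625}{4}$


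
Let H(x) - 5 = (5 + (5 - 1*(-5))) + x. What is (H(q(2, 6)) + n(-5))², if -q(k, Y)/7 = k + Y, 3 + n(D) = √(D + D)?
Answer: (39 - I*√10)² ≈ 1511.0 - 246.66*I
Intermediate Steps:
n(D) = -3 + √2*√D (n(D) = -3 + √(D + D) = -3 + √(2*D) = -3 + √2*√D)
q(k, Y) = -7*Y - 7*k (q(k, Y) = -7*(k + Y) = -7*(Y + k) = -7*Y - 7*k)
H(x) = 20 + x (H(x) = 5 + ((5 + (5 - 1*(-5))) + x) = 5 + ((5 + (5 + 5)) + x) = 5 + ((5 + 10) + x) = 5 + (15 + x) = 20 + x)
(H(q(2, 6)) + n(-5))² = ((20 + (-7*6 - 7*2)) + (-3 + √2*√(-5)))² = ((20 + (-42 - 14)) + (-3 + √2*(I*√5)))² = ((20 - 56) + (-3 + I*√10))² = (-36 + (-3 + I*√10))² = (-39 + I*√10)²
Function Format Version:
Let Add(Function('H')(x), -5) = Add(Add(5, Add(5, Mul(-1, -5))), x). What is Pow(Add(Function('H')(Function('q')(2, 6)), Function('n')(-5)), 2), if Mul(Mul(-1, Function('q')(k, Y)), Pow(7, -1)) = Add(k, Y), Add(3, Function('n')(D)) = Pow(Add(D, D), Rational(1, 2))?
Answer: Pow(Add(39, Mul(-1, I, Pow(10, Rational(1, 2)))), 2) ≈ Add(1511.0, Mul(-246.66, I))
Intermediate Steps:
Function('n')(D) = Add(-3, Mul(Pow(2, Rational(1, 2)), Pow(D, Rational(1, 2)))) (Function('n')(D) = Add(-3, Pow(Add(D, D), Rational(1, 2))) = Add(-3, Pow(Mul(2, D), Rational(1, 2))) = Add(-3, Mul(Pow(2, Rational(1, 2)), Pow(D, Rational(1, 2)))))
Function('q')(k, Y) = Add(Mul(-7, Y), Mul(-7, k)) (Function('q')(k, Y) = Mul(-7, Add(k, Y)) = Mul(-7, Add(Y, k)) = Add(Mul(-7, Y), Mul(-7, k)))
Function('H')(x) = Add(20, x) (Function('H')(x) = Add(5, Add(Add(5, Add(5, Mul(-1, -5))), x)) = Add(5, Add(Add(5, Add(5, 5)), x)) = Add(5, Add(Add(5, 10), x)) = Add(5, Add(15, x)) = Add(20, x))
Pow(Add(Function('H')(Function('q')(2, 6)), Function('n')(-5)), 2) = Pow(Add(Add(20, Add(Mul(-7, 6), Mul(-7, 2))), Add(-3, Mul(Pow(2, Rational(1, 2)), Pow(-5, Rational(1, 2))))), 2) = Pow(Add(Add(20, Add(-42, -14)), Add(-3, Mul(Pow(2, Rational(1, 2)), Mul(I, Pow(5, Rational(1, 2)))))), 2) = Pow(Add(Add(20, -56), Add(-3, Mul(I, Pow(10, Rational(1, 2))))), 2) = Pow(Add(-36, Add(-3, Mul(I, Pow(10, Rational(1, 2))))), 2) = Pow(Add(-39, Mul(I, Pow(10, Rational(1, 2)))), 2)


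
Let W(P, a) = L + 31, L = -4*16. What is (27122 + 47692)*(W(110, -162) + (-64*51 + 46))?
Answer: -243220314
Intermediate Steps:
L = -64
W(P, a) = -33 (W(P, a) = -64 + 31 = -33)
(27122 + 47692)*(W(110, -162) + (-64*51 + 46)) = (27122 + 47692)*(-33 + (-64*51 + 46)) = 74814*(-33 + (-3264 + 46)) = 74814*(-33 - 3218) = 74814*(-3251) = -243220314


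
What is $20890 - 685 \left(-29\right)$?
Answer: $40755$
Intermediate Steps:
$20890 - 685 \left(-29\right) = 20890 - -19865 = 20890 + 19865 = 40755$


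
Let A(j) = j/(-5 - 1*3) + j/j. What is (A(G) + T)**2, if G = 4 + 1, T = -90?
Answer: 514089/64 ≈ 8032.6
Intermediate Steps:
G = 5
A(j) = 1 - j/8 (A(j) = j/(-5 - 3) + 1 = j/(-8) + 1 = j*(-1/8) + 1 = -j/8 + 1 = 1 - j/8)
(A(G) + T)**2 = ((1 - 1/8*5) - 90)**2 = ((1 - 5/8) - 90)**2 = (3/8 - 90)**2 = (-717/8)**2 = 514089/64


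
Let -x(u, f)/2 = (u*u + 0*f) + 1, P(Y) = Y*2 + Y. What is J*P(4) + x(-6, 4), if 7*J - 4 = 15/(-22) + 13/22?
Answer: -5182/77 ≈ -67.299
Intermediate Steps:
P(Y) = 3*Y (P(Y) = 2*Y + Y = 3*Y)
x(u, f) = -2 - 2*u**2 (x(u, f) = -2*((u*u + 0*f) + 1) = -2*((u**2 + 0) + 1) = -2*(u**2 + 1) = -2*(1 + u**2) = -2 - 2*u**2)
J = 43/77 (J = 4/7 + (15/(-22) + 13/22)/7 = 4/7 + (15*(-1/22) + 13*(1/22))/7 = 4/7 + (-15/22 + 13/22)/7 = 4/7 + (1/7)*(-1/11) = 4/7 - 1/77 = 43/77 ≈ 0.55844)
J*P(4) + x(-6, 4) = 43*(3*4)/77 + (-2 - 2*(-6)**2) = (43/77)*12 + (-2 - 2*36) = 516/77 + (-2 - 72) = 516/77 - 74 = -5182/77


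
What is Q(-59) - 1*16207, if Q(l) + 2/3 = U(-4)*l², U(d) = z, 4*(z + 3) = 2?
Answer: -149461/6 ≈ -24910.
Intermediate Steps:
z = -5/2 (z = -3 + (¼)*2 = -3 + ½ = -5/2 ≈ -2.5000)
U(d) = -5/2
Q(l) = -⅔ - 5*l²/2
Q(-59) - 1*16207 = (-⅔ - 5/2*(-59)²) - 1*16207 = (-⅔ - 5/2*3481) - 16207 = (-⅔ - 17405/2) - 16207 = -52219/6 - 16207 = -149461/6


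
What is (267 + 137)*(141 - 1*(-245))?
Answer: 155944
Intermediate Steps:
(267 + 137)*(141 - 1*(-245)) = 404*(141 + 245) = 404*386 = 155944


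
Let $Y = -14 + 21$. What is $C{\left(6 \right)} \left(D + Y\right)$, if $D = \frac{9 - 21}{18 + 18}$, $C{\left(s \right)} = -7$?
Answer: $- \frac{140}{3} \approx -46.667$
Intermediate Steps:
$Y = 7$
$D = - \frac{1}{3}$ ($D = - \frac{12}{36} = \left(-12\right) \frac{1}{36} = - \frac{1}{3} \approx -0.33333$)
$C{\left(6 \right)} \left(D + Y\right) = - 7 \left(- \frac{1}{3} + 7\right) = \left(-7\right) \frac{20}{3} = - \frac{140}{3}$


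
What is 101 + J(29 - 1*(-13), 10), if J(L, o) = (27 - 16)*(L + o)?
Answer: 673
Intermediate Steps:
J(L, o) = 11*L + 11*o (J(L, o) = 11*(L + o) = 11*L + 11*o)
101 + J(29 - 1*(-13), 10) = 101 + (11*(29 - 1*(-13)) + 11*10) = 101 + (11*(29 + 13) + 110) = 101 + (11*42 + 110) = 101 + (462 + 110) = 101 + 572 = 673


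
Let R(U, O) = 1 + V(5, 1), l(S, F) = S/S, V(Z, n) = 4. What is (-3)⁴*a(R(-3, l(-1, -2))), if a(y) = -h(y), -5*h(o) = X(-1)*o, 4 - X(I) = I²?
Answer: 243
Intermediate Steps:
l(S, F) = 1
X(I) = 4 - I²
R(U, O) = 5 (R(U, O) = 1 + 4 = 5)
h(o) = -3*o/5 (h(o) = -(4 - 1*(-1)²)*o/5 = -(4 - 1*1)*o/5 = -(4 - 1)*o/5 = -3*o/5)
a(y) = 3*y/5 (a(y) = -(-3)*y/5 = 3*y/5)
(-3)⁴*a(R(-3, l(-1, -2))) = (-3)⁴*((⅗)*5) = 81*3 = 243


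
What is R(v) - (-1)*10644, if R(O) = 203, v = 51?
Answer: 10847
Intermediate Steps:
R(v) - (-1)*10644 = 203 - (-1)*10644 = 203 - 1*(-10644) = 203 + 10644 = 10847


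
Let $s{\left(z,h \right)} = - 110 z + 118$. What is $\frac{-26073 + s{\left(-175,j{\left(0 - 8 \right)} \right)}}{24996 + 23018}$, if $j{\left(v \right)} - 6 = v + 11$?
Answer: $- \frac{6705}{48014} \approx -0.13965$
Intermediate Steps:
$j{\left(v \right)} = 17 + v$ ($j{\left(v \right)} = 6 + \left(v + 11\right) = 6 + \left(11 + v\right) = 17 + v$)
$s{\left(z,h \right)} = 118 - 110 z$
$\frac{-26073 + s{\left(-175,j{\left(0 - 8 \right)} \right)}}{24996 + 23018} = \frac{-26073 + \left(118 - -19250\right)}{24996 + 23018} = \frac{-26073 + \left(118 + 19250\right)}{48014} = \left(-26073 + 19368\right) \frac{1}{48014} = \left(-6705\right) \frac{1}{48014} = - \frac{6705}{48014}$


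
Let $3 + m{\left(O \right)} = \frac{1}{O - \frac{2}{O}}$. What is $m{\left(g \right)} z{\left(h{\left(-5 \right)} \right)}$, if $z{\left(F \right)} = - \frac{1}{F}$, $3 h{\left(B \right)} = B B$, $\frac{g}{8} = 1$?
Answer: $\frac{267}{775} \approx 0.34452$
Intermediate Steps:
$g = 8$ ($g = 8 \cdot 1 = 8$)
$m{\left(O \right)} = -3 + \frac{1}{O - \frac{2}{O}}$
$h{\left(B \right)} = \frac{B^{2}}{3}$ ($h{\left(B \right)} = \frac{B B}{3} = \frac{B^{2}}{3}$)
$m{\left(g \right)} z{\left(h{\left(-5 \right)} \right)} = \frac{6 + 8 - 3 \cdot 8^{2}}{-2 + 8^{2}} \left(- \frac{1}{\frac{1}{3} \left(-5\right)^{2}}\right) = \frac{6 + 8 - 192}{-2 + 64} \left(- \frac{1}{\frac{1}{3} \cdot 25}\right) = \frac{6 + 8 - 192}{62} \left(- \frac{1}{\frac{25}{3}}\right) = \frac{1}{62} \left(-178\right) \left(\left(-1\right) \frac{3}{25}\right) = \left(- \frac{89}{31}\right) \left(- \frac{3}{25}\right) = \frac{267}{775}$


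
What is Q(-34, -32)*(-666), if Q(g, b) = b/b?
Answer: -666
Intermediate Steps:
Q(g, b) = 1
Q(-34, -32)*(-666) = 1*(-666) = -666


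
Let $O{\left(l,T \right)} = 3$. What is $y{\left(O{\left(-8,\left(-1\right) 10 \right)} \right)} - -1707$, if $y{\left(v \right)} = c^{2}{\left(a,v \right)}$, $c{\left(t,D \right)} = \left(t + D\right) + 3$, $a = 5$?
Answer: $1828$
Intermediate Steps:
$c{\left(t,D \right)} = 3 + D + t$ ($c{\left(t,D \right)} = \left(D + t\right) + 3 = 3 + D + t$)
$y{\left(v \right)} = \left(8 + v\right)^{2}$ ($y{\left(v \right)} = \left(3 + v + 5\right)^{2} = \left(8 + v\right)^{2}$)
$y{\left(O{\left(-8,\left(-1\right) 10 \right)} \right)} - -1707 = \left(8 + 3\right)^{2} - -1707 = 11^{2} + 1707 = 121 + 1707 = 1828$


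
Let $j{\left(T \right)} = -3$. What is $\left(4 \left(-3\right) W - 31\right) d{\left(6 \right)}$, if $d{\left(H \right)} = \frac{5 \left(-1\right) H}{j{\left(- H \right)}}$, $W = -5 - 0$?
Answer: $290$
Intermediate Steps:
$W = -5$ ($W = -5 + 0 = -5$)
$d{\left(H \right)} = \frac{5 H}{3}$ ($d{\left(H \right)} = \frac{5 \left(-1\right) H}{-3} = - 5 H \left(- \frac{1}{3}\right) = \frac{5 H}{3}$)
$\left(4 \left(-3\right) W - 31\right) d{\left(6 \right)} = \left(4 \left(-3\right) \left(-5\right) - 31\right) \frac{5}{3} \cdot 6 = \left(\left(-12\right) \left(-5\right) - 31\right) 10 = \left(60 - 31\right) 10 = 29 \cdot 10 = 290$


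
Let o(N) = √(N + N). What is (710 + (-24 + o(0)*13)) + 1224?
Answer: 1910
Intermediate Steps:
o(N) = √2*√N (o(N) = √(2*N) = √2*√N)
(710 + (-24 + o(0)*13)) + 1224 = (710 + (-24 + (√2*√0)*13)) + 1224 = (710 + (-24 + (√2*0)*13)) + 1224 = (710 + (-24 + 0*13)) + 1224 = (710 + (-24 + 0)) + 1224 = (710 - 24) + 1224 = 686 + 1224 = 1910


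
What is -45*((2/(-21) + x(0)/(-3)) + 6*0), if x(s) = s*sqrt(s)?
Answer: 30/7 ≈ 4.2857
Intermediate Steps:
x(s) = s**(3/2)
-45*((2/(-21) + x(0)/(-3)) + 6*0) = -45*((2/(-21) + 0**(3/2)/(-3)) + 6*0) = -45*((2*(-1/21) + 0*(-1/3)) + 0) = -45*((-2/21 + 0) + 0) = -45*(-2/21 + 0) = -45*(-2/21) = 30/7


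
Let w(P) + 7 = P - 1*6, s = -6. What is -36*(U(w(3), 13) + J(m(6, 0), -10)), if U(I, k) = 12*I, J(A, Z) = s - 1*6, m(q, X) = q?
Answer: 4752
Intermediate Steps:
J(A, Z) = -12 (J(A, Z) = -6 - 1*6 = -6 - 6 = -12)
w(P) = -13 + P (w(P) = -7 + (P - 1*6) = -7 + (P - 6) = -7 + (-6 + P) = -13 + P)
-36*(U(w(3), 13) + J(m(6, 0), -10)) = -36*(12*(-13 + 3) - 12) = -36*(12*(-10) - 12) = -36*(-120 - 12) = -36*(-132) = 4752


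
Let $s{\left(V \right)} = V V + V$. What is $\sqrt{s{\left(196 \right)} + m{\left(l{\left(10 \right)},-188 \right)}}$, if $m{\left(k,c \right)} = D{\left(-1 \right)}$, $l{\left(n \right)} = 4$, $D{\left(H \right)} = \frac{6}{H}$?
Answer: $\sqrt{38606} \approx 196.48$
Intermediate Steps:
$s{\left(V \right)} = V + V^{2}$ ($s{\left(V \right)} = V^{2} + V = V + V^{2}$)
$m{\left(k,c \right)} = -6$ ($m{\left(k,c \right)} = \frac{6}{-1} = 6 \left(-1\right) = -6$)
$\sqrt{s{\left(196 \right)} + m{\left(l{\left(10 \right)},-188 \right)}} = \sqrt{196 \left(1 + 196\right) - 6} = \sqrt{196 \cdot 197 - 6} = \sqrt{38612 - 6} = \sqrt{38606}$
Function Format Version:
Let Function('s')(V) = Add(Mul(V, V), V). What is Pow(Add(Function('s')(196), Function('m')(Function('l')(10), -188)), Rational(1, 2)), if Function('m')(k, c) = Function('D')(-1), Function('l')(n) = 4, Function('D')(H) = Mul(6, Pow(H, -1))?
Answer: Pow(38606, Rational(1, 2)) ≈ 196.48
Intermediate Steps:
Function('s')(V) = Add(V, Pow(V, 2)) (Function('s')(V) = Add(Pow(V, 2), V) = Add(V, Pow(V, 2)))
Function('m')(k, c) = -6 (Function('m')(k, c) = Mul(6, Pow(-1, -1)) = Mul(6, -1) = -6)
Pow(Add(Function('s')(196), Function('m')(Function('l')(10), -188)), Rational(1, 2)) = Pow(Add(Mul(196, Add(1, 196)), -6), Rational(1, 2)) = Pow(Add(Mul(196, 197), -6), Rational(1, 2)) = Pow(Add(38612, -6), Rational(1, 2)) = Pow(38606, Rational(1, 2))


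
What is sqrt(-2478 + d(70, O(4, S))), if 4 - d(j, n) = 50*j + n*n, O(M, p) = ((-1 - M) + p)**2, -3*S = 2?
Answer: I*sqrt(567415)/9 ≈ 83.697*I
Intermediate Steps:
S = -2/3 (S = -1/3*2 = -2/3 ≈ -0.66667)
O(M, p) = (-1 + p - M)**2
d(j, n) = 4 - n**2 - 50*j (d(j, n) = 4 - (50*j + n*n) = 4 - (50*j + n**2) = 4 - (n**2 + 50*j) = 4 + (-n**2 - 50*j) = 4 - n**2 - 50*j)
sqrt(-2478 + d(70, O(4, S))) = sqrt(-2478 + (4 - ((1 + 4 - 1*(-2/3))**2)**2 - 50*70)) = sqrt(-2478 + (4 - ((1 + 4 + 2/3)**2)**2 - 3500)) = sqrt(-2478 + (4 - ((17/3)**2)**2 - 3500)) = sqrt(-2478 + (4 - (289/9)**2 - 3500)) = sqrt(-2478 + (4 - 1*83521/81 - 3500)) = sqrt(-2478 + (4 - 83521/81 - 3500)) = sqrt(-2478 - 366697/81) = sqrt(-567415/81) = I*sqrt(567415)/9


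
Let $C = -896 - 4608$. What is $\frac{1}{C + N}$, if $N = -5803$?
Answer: $- \frac{1}{11307} \approx -8.8441 \cdot 10^{-5}$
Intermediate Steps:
$C = -5504$ ($C = -896 - 4608 = -5504$)
$\frac{1}{C + N} = \frac{1}{-5504 - 5803} = \frac{1}{-11307} = - \frac{1}{11307}$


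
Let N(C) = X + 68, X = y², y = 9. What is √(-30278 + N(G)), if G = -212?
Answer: 11*I*√249 ≈ 173.58*I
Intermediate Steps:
X = 81 (X = 9² = 81)
N(C) = 149 (N(C) = 81 + 68 = 149)
√(-30278 + N(G)) = √(-30278 + 149) = √(-30129) = 11*I*√249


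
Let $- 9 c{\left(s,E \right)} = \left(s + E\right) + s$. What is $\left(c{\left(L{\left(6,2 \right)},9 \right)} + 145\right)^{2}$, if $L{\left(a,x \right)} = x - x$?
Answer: $20736$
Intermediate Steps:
$L{\left(a,x \right)} = 0$
$c{\left(s,E \right)} = - \frac{2 s}{9} - \frac{E}{9}$ ($c{\left(s,E \right)} = - \frac{\left(s + E\right) + s}{9} = - \frac{\left(E + s\right) + s}{9} = - \frac{E + 2 s}{9} = - \frac{2 s}{9} - \frac{E}{9}$)
$\left(c{\left(L{\left(6,2 \right)},9 \right)} + 145\right)^{2} = \left(\left(\left(- \frac{2}{9}\right) 0 - 1\right) + 145\right)^{2} = \left(\left(0 - 1\right) + 145\right)^{2} = \left(-1 + 145\right)^{2} = 144^{2} = 20736$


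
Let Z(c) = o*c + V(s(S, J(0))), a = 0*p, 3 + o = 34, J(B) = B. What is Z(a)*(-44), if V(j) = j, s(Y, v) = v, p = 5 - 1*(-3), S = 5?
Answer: 0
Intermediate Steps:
o = 31 (o = -3 + 34 = 31)
p = 8 (p = 5 + 3 = 8)
a = 0 (a = 0*8 = 0)
Z(c) = 31*c (Z(c) = 31*c + 0 = 31*c)
Z(a)*(-44) = (31*0)*(-44) = 0*(-44) = 0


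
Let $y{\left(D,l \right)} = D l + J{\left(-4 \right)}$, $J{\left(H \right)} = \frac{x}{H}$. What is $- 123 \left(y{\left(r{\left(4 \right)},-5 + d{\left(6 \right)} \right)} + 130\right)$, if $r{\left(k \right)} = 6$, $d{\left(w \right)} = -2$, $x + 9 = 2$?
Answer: $- \frac{44157}{4} \approx -11039.0$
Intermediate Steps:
$x = -7$ ($x = -9 + 2 = -7$)
$J{\left(H \right)} = - \frac{7}{H}$
$y{\left(D,l \right)} = \frac{7}{4} + D l$ ($y{\left(D,l \right)} = D l - \frac{7}{-4} = D l - - \frac{7}{4} = D l + \frac{7}{4} = \frac{7}{4} + D l$)
$- 123 \left(y{\left(r{\left(4 \right)},-5 + d{\left(6 \right)} \right)} + 130\right) = - 123 \left(\left(\frac{7}{4} + 6 \left(-5 - 2\right)\right) + 130\right) = - 123 \left(\left(\frac{7}{4} + 6 \left(-7\right)\right) + 130\right) = - 123 \left(\left(\frac{7}{4} - 42\right) + 130\right) = - 123 \left(- \frac{161}{4} + 130\right) = \left(-123\right) \frac{359}{4} = - \frac{44157}{4}$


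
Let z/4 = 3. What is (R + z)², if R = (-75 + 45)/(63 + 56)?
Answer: 1954404/14161 ≈ 138.01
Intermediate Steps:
z = 12 (z = 4*3 = 12)
R = -30/119 ≈ -0.25210
(R + z)² = (-30/119 + 12)² = (1398/119)² = 1954404/14161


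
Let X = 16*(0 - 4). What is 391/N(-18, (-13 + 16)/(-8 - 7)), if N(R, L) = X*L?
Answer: 1955/64 ≈ 30.547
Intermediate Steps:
X = -64 (X = 16*(-4) = -64)
N(R, L) = -64*L
391/N(-18, (-13 + 16)/(-8 - 7)) = 391/((-64*(-13 + 16)/(-8 - 7))) = 391/((-192/(-15))) = 391/((-192*(-1)/15)) = 391/((-64*(-1/5))) = 391/(64/5) = 391*(5/64) = 1955/64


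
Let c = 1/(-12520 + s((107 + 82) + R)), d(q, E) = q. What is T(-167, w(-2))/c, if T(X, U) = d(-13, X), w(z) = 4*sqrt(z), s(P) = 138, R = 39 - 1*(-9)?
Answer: 160966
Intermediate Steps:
R = 48 (R = 39 + 9 = 48)
T(X, U) = -13
c = -1/12382 (c = 1/(-12520 + 138) = 1/(-12382) = -1/12382 ≈ -8.0762e-5)
T(-167, w(-2))/c = -13/(-1/12382) = -13*(-12382) = 160966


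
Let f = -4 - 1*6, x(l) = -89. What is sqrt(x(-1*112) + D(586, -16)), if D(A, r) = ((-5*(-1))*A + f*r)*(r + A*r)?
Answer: I*sqrt(29021369) ≈ 5387.1*I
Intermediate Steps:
f = -10 (f = -4 - 6 = -10)
D(A, r) = (r + A*r)*(-10*r + 5*A) (D(A, r) = ((-5*(-1))*A - 10*r)*(r + A*r) = (5*A - 10*r)*(r + A*r) = (-10*r + 5*A)*(r + A*r) = (r + A*r)*(-10*r + 5*A))
sqrt(x(-1*112) + D(586, -16)) = sqrt(-89 + 5*(-16)*(586 + 586**2 - 2*(-16) - 2*586*(-16))) = sqrt(-89 + 5*(-16)*(586 + 343396 + 32 + 18752)) = sqrt(-89 + 5*(-16)*362766) = sqrt(-89 - 29021280) = sqrt(-29021369) = I*sqrt(29021369)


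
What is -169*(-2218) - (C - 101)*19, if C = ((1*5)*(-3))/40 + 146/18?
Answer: 27116209/72 ≈ 3.7661e+5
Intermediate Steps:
C = 557/72 (C = (5*(-3))*(1/40) + 146*(1/18) = -15*1/40 + 73/9 = -3/8 + 73/9 = 557/72 ≈ 7.7361)
-169*(-2218) - (C - 101)*19 = -169*(-2218) - (557/72 - 101)*19 = 374842 - (-6715)*19/72 = 374842 - 1*(-127585/72) = 374842 + 127585/72 = 27116209/72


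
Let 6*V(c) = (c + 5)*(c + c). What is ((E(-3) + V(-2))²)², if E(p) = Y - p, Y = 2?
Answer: 81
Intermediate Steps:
E(p) = 2 - p
V(c) = c*(5 + c)/3 (V(c) = ((c + 5)*(c + c))/6 = ((5 + c)*(2*c))/6 = (2*c*(5 + c))/6 = c*(5 + c)/3)
((E(-3) + V(-2))²)² = (((2 - 1*(-3)) + (⅓)*(-2)*(5 - 2))²)² = (((2 + 3) + (⅓)*(-2)*3)²)² = ((5 - 2)²)² = (3²)² = 9² = 81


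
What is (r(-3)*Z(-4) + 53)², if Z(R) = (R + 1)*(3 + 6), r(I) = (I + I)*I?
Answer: 187489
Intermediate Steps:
r(I) = 2*I² (r(I) = (2*I)*I = 2*I²)
Z(R) = 9 + 9*R (Z(R) = (1 + R)*9 = 9 + 9*R)
(r(-3)*Z(-4) + 53)² = ((2*(-3)²)*(9 + 9*(-4)) + 53)² = ((2*9)*(9 - 36) + 53)² = (18*(-27) + 53)² = (-486 + 53)² = (-433)² = 187489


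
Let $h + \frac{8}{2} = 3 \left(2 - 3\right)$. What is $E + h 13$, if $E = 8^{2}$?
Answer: $-27$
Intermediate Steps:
$E = 64$
$h = -7$ ($h = -4 + 3 \left(2 - 3\right) = -4 + 3 \left(-1\right) = -4 - 3 = -7$)
$E + h 13 = 64 - 91 = -27$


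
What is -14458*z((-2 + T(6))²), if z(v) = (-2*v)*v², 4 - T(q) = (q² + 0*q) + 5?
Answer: 101747994593076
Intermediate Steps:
T(q) = -1 - q² (T(q) = 4 - ((q² + 0*q) + 5) = 4 - ((q² + 0) + 5) = 4 - (q² + 5) = 4 - (5 + q²) = 4 + (-5 - q²) = -1 - q²)
z(v) = -2*v³
-14458*z((-2 + T(6))²) = -(-28916)*((-2 + (-1 - 1*6²))²)³ = -(-28916)*((-2 + (-1 - 1*36))²)³ = -(-28916)*((-2 + (-1 - 36))²)³ = -(-28916)*((-2 - 37)²)³ = -(-28916)*((-39)²)³ = -(-28916)*1521³ = -(-28916)*3518743761 = -14458*(-7037487522) = 101747994593076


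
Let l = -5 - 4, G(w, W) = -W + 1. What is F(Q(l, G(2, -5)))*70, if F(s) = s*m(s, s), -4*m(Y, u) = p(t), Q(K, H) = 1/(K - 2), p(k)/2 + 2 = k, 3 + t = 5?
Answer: 0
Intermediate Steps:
t = 2 (t = -3 + 5 = 2)
G(w, W) = 1 - W
p(k) = -4 + 2*k
l = -9
Q(K, H) = 1/(-2 + K)
m(Y, u) = 0 (m(Y, u) = -(-4 + 2*2)/4 = -(-4 + 4)/4 = -¼*0 = 0)
F(s) = 0 (F(s) = s*0 = 0)
F(Q(l, G(2, -5)))*70 = 0*70 = 0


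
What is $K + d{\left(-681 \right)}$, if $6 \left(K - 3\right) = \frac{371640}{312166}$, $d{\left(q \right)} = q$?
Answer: $- \frac{105793304}{156083} \approx -677.8$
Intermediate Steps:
$K = \frac{499219}{156083}$ ($K = 3 + \frac{371640 \cdot \frac{1}{312166}}{6} = 3 + \frac{1}{6} \cdot \frac{185820}{156083} = 3 + \frac{30970}{156083} = \frac{499219}{156083} \approx 3.1984$)
$K + d{\left(-681 \right)} = \frac{499219}{156083} - 681 = - \frac{105793304}{156083}$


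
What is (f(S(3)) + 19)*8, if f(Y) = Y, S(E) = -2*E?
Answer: 104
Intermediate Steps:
(f(S(3)) + 19)*8 = (-2*3 + 19)*8 = (-6 + 19)*8 = 13*8 = 104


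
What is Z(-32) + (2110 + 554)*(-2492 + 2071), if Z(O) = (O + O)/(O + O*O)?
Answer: -34767866/31 ≈ -1.1215e+6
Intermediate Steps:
Z(O) = 2*O/(O + O²) (Z(O) = (2*O)/(O + O²) = 2*O/(O + O²))
Z(-32) + (2110 + 554)*(-2492 + 2071) = 2/(1 - 32) + (2110 + 554)*(-2492 + 2071) = 2/(-31) + 2664*(-421) = 2*(-1/31) - 1121544 = -2/31 - 1121544 = -34767866/31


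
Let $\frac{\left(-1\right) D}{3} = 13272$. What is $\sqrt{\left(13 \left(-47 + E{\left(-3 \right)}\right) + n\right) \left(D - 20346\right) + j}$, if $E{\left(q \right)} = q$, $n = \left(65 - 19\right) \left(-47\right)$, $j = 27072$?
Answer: $2 \sqrt{42300654} \approx 13008.0$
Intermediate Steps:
$n = -2162$ ($n = 46 \left(-47\right) = -2162$)
$D = -39816$ ($D = \left(-3\right) 13272 = -39816$)
$\sqrt{\left(13 \left(-47 + E{\left(-3 \right)}\right) + n\right) \left(D - 20346\right) + j} = \sqrt{\left(13 \left(-47 - 3\right) - 2162\right) \left(-39816 - 20346\right) + 27072} = \sqrt{\left(13 \left(-50\right) - 2162\right) \left(-60162\right) + 27072} = \sqrt{\left(-650 - 2162\right) \left(-60162\right) + 27072} = \sqrt{\left(-2812\right) \left(-60162\right) + 27072} = \sqrt{169175544 + 27072} = \sqrt{169202616} = 2 \sqrt{42300654}$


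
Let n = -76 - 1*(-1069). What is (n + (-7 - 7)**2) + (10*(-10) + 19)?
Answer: 1108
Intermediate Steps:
n = 993 (n = -76 + 1069 = 993)
(n + (-7 - 7)**2) + (10*(-10) + 19) = (993 + (-7 - 7)**2) + (10*(-10) + 19) = (993 + (-14)**2) + (-100 + 19) = (993 + 196) - 81 = 1189 - 81 = 1108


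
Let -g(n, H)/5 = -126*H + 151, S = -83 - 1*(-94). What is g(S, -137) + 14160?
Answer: -72905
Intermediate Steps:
S = 11 (S = -83 + 94 = 11)
g(n, H) = -755 + 630*H (g(n, H) = -5*(-126*H + 151) = -5*(151 - 126*H) = -755 + 630*H)
g(S, -137) + 14160 = (-755 + 630*(-137)) + 14160 = (-755 - 86310) + 14160 = -87065 + 14160 = -72905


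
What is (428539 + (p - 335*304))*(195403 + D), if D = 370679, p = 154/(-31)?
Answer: 5733003946230/31 ≈ 1.8494e+11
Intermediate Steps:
p = -154/31 (p = 154*(-1/31) = -154/31 ≈ -4.9677)
(428539 + (p - 335*304))*(195403 + D) = (428539 + (-154/31 - 335*304))*(195403 + 370679) = (428539 + (-154/31 - 101840))*566082 = (428539 - 3157194/31)*566082 = (10127515/31)*566082 = 5733003946230/31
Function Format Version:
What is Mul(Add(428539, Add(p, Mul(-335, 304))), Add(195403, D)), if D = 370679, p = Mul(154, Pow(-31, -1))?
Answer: Rational(5733003946230, 31) ≈ 1.8494e+11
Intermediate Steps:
p = Rational(-154, 31) (p = Mul(154, Rational(-1, 31)) = Rational(-154, 31) ≈ -4.9677)
Mul(Add(428539, Add(p, Mul(-335, 304))), Add(195403, D)) = Mul(Add(428539, Add(Rational(-154, 31), Mul(-335, 304))), Add(195403, 370679)) = Mul(Add(428539, Add(Rational(-154, 31), -101840)), 566082) = Mul(Add(428539, Rational(-3157194, 31)), 566082) = Mul(Rational(10127515, 31), 566082) = Rational(5733003946230, 31)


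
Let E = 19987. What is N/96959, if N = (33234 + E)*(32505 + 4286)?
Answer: 1958053811/96959 ≈ 20195.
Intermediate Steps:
N = 1958053811 (N = (33234 + 19987)*(32505 + 4286) = 53221*36791 = 1958053811)
N/96959 = 1958053811/96959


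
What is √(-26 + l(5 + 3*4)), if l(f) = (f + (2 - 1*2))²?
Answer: √263 ≈ 16.217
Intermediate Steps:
l(f) = f² (l(f) = (f + (2 - 2))² = (f + 0)² = f²)
√(-26 + l(5 + 3*4)) = √(-26 + (5 + 3*4)²) = √(-26 + (5 + 12)²) = √(-26 + 17²) = √(-26 + 289) = √263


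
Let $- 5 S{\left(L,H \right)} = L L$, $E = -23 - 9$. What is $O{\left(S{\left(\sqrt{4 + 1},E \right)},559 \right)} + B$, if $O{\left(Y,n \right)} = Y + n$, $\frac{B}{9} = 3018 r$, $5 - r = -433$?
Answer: $11897514$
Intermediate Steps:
$r = 438$ ($r = 5 - -433 = 5 + 433 = 438$)
$E = -32$
$S{\left(L,H \right)} = - \frac{L^{2}}{5}$ ($S{\left(L,H \right)} = - \frac{L L}{5} = - \frac{L^{2}}{5}$)
$B = 11896956$ ($B = 9 \cdot 3018 \cdot 438 = 9 \cdot 1321884 = 11896956$)
$O{\left(S{\left(\sqrt{4 + 1},E \right)},559 \right)} + B = \left(- \frac{\left(\sqrt{4 + 1}\right)^{2}}{5} + 559\right) + 11896956 = \left(- \frac{\left(\sqrt{5}\right)^{2}}{5} + 559\right) + 11896956 = \left(\left(- \frac{1}{5}\right) 5 + 559\right) + 11896956 = \left(-1 + 559\right) + 11896956 = 558 + 11896956 = 11897514$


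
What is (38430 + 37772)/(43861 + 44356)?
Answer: 76202/88217 ≈ 0.86380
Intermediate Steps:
(38430 + 37772)/(43861 + 44356) = 76202/88217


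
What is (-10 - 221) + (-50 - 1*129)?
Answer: -410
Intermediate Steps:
(-10 - 221) + (-50 - 1*129) = -231 + (-50 - 129) = -231 - 179 = -410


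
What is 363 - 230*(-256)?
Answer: 59243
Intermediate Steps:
363 - 230*(-256) = 363 + 58880 = 59243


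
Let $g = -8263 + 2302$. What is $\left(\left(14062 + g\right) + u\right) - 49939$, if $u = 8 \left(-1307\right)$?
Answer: $-52294$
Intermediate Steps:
$g = -5961$
$u = -10456$
$\left(\left(14062 + g\right) + u\right) - 49939 = \left(\left(14062 - 5961\right) - 10456\right) - 49939 = \left(8101 - 10456\right) - 49939 = -2355 - 49939 = -52294$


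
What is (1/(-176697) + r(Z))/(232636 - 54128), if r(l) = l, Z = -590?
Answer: -104251231/31541828076 ≈ -0.0033052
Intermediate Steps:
(1/(-176697) + r(Z))/(232636 - 54128) = (1/(-176697) - 590)/(232636 - 54128) = (-1/176697 - 590)/178508 = -104251231/176697*1/178508 = -104251231/31541828076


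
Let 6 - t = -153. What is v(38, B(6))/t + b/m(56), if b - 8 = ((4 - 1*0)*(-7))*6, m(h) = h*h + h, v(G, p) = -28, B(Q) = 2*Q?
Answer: -4784/21147 ≈ -0.22623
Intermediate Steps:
t = 159 (t = 6 - 1*(-153) = 6 + 153 = 159)
m(h) = h + h² (m(h) = h² + h = h + h²)
b = -160 (b = 8 + ((4 - 1*0)*(-7))*6 = 8 + ((4 + 0)*(-7))*6 = 8 + (4*(-7))*6 = 8 - 28*6 = 8 - 168 = -160)
v(38, B(6))/t + b/m(56) = -28/159 - 160*1/(56*(1 + 56)) = -28*1/159 - 160/(56*57) = -28/159 - 160/3192 = -28/159 - 160*1/3192 = -28/159 - 20/399 = -4784/21147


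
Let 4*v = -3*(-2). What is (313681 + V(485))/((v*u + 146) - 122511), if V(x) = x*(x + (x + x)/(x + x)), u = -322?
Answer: -549391/122848 ≈ -4.4721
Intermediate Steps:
v = 3/2 (v = (-3*(-2))/4 = (1/4)*6 = 3/2 ≈ 1.5000)
V(x) = x*(1 + x) (V(x) = x*(x + (2*x)/((2*x))) = x*(x + (2*x)*(1/(2*x))) = x*(x + 1) = x*(1 + x))
(313681 + V(485))/((v*u + 146) - 122511) = (313681 + 485*(1 + 485))/(((3/2)*(-322) + 146) - 122511) = (313681 + 485*486)/((-483 + 146) - 122511) = (313681 + 235710)/(-337 - 122511) = 549391/(-122848) = 549391*(-1/122848) = -549391/122848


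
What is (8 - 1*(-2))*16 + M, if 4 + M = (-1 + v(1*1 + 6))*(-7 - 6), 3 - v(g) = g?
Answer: 221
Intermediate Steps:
v(g) = 3 - g
M = 61 (M = -4 + (-1 + (3 - (1*1 + 6)))*(-7 - 6) = -4 + (-1 + (3 - (1 + 6)))*(-13) = -4 + (-1 + (3 - 1*7))*(-13) = -4 + (-1 + (3 - 7))*(-13) = -4 + (-1 - 4)*(-13) = -4 - 5*(-13) = -4 + 65 = 61)
(8 - 1*(-2))*16 + M = (8 - 1*(-2))*16 + 61 = (8 + 2)*16 + 61 = 10*16 + 61 = 160 + 61 = 221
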